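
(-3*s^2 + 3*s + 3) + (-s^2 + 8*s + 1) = -4*s^2 + 11*s + 4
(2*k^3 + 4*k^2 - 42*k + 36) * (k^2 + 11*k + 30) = 2*k^5 + 26*k^4 + 62*k^3 - 306*k^2 - 864*k + 1080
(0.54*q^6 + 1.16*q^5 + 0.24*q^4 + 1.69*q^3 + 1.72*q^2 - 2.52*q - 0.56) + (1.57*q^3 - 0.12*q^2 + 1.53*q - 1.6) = 0.54*q^6 + 1.16*q^5 + 0.24*q^4 + 3.26*q^3 + 1.6*q^2 - 0.99*q - 2.16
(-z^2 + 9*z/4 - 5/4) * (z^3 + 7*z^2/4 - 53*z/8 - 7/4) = -z^5 + z^4/2 + 149*z^3/16 - 491*z^2/32 + 139*z/32 + 35/16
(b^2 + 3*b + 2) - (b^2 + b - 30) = 2*b + 32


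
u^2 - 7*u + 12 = (u - 4)*(u - 3)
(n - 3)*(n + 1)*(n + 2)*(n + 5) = n^4 + 5*n^3 - 7*n^2 - 41*n - 30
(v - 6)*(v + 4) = v^2 - 2*v - 24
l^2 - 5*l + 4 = (l - 4)*(l - 1)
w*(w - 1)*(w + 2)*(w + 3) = w^4 + 4*w^3 + w^2 - 6*w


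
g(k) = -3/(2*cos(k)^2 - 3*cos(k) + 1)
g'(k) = -3*(4*sin(k)*cos(k) - 3*sin(k))/(2*cos(k)^2 - 3*cos(k) + 1)^2 = 3*(3 - 4*cos(k))*sin(k)/(-3*cos(k) + cos(2*k) + 2)^2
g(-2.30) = -0.77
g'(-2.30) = -0.84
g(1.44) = -4.67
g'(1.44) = 17.84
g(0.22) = 130.77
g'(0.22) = -1124.07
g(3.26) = -0.50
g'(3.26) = -0.07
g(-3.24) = -0.50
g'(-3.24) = 0.06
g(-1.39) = -5.71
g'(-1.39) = -24.40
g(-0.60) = 26.40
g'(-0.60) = 39.52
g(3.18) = -0.50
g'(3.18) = -0.02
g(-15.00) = -0.68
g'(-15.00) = -0.60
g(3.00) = -0.51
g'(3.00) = 0.08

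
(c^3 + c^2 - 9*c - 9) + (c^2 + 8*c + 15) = c^3 + 2*c^2 - c + 6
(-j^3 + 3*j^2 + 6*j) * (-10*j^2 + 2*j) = 10*j^5 - 32*j^4 - 54*j^3 + 12*j^2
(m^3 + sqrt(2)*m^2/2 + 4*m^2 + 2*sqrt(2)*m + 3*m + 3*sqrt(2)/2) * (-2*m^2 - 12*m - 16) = -2*m^5 - 20*m^4 - sqrt(2)*m^4 - 70*m^3 - 10*sqrt(2)*m^3 - 100*m^2 - 35*sqrt(2)*m^2 - 50*sqrt(2)*m - 48*m - 24*sqrt(2)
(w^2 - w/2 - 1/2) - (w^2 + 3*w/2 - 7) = 13/2 - 2*w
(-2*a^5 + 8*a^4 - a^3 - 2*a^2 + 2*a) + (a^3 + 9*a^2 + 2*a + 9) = -2*a^5 + 8*a^4 + 7*a^2 + 4*a + 9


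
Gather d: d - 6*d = -5*d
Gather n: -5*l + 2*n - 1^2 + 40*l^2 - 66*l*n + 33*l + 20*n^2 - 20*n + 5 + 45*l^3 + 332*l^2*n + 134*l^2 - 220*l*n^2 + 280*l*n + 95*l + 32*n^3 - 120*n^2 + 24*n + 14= 45*l^3 + 174*l^2 + 123*l + 32*n^3 + n^2*(-220*l - 100) + n*(332*l^2 + 214*l + 6) + 18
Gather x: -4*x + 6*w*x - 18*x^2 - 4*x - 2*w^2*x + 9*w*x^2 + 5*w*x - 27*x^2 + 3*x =x^2*(9*w - 45) + x*(-2*w^2 + 11*w - 5)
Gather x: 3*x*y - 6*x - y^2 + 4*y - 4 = x*(3*y - 6) - y^2 + 4*y - 4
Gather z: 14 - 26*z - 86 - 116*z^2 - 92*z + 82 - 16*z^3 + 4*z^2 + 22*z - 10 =-16*z^3 - 112*z^2 - 96*z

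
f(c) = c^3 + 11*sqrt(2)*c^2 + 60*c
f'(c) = 3*c^2 + 22*sqrt(2)*c + 60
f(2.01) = 191.57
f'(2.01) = 134.66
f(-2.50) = -68.40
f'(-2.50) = 0.97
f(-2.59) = -68.42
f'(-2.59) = -0.46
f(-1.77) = -63.01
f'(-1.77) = 14.33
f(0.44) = 29.50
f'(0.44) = 74.27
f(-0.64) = -32.29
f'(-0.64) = 41.32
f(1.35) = 111.81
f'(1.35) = 107.47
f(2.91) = 330.97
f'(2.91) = 175.94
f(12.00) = 4688.11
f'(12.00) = 865.35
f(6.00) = 1136.03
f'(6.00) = 354.68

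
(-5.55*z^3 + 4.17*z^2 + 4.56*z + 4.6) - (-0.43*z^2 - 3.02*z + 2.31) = -5.55*z^3 + 4.6*z^2 + 7.58*z + 2.29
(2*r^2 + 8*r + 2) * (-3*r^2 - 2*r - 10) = -6*r^4 - 28*r^3 - 42*r^2 - 84*r - 20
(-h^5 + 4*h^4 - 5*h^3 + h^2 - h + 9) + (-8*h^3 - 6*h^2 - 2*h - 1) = -h^5 + 4*h^4 - 13*h^3 - 5*h^2 - 3*h + 8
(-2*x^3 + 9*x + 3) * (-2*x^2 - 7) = 4*x^5 - 4*x^3 - 6*x^2 - 63*x - 21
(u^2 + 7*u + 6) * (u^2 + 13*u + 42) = u^4 + 20*u^3 + 139*u^2 + 372*u + 252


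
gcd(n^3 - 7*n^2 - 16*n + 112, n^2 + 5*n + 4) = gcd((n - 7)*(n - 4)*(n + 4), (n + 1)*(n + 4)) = n + 4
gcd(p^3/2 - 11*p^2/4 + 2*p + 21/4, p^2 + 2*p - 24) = 1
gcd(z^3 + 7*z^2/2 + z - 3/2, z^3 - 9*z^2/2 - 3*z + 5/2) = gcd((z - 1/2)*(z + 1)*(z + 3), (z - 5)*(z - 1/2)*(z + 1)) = z^2 + z/2 - 1/2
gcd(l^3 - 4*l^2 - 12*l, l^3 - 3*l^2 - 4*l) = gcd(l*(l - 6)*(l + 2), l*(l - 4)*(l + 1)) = l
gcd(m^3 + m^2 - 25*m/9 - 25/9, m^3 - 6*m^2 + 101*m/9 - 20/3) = m - 5/3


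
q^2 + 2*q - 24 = (q - 4)*(q + 6)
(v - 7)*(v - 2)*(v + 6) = v^3 - 3*v^2 - 40*v + 84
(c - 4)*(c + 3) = c^2 - c - 12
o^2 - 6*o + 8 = (o - 4)*(o - 2)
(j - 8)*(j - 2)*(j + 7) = j^3 - 3*j^2 - 54*j + 112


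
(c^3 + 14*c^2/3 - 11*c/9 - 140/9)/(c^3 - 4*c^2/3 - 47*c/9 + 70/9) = (c + 4)/(c - 2)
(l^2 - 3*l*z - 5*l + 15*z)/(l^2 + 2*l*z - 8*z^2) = (l^2 - 3*l*z - 5*l + 15*z)/(l^2 + 2*l*z - 8*z^2)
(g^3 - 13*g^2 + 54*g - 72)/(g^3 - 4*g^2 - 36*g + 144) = (g - 3)/(g + 6)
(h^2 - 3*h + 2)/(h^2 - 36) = (h^2 - 3*h + 2)/(h^2 - 36)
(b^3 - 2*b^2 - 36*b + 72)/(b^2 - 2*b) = b - 36/b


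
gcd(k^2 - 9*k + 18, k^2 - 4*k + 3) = k - 3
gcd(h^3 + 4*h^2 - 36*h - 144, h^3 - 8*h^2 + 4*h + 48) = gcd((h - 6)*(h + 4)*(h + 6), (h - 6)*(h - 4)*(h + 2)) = h - 6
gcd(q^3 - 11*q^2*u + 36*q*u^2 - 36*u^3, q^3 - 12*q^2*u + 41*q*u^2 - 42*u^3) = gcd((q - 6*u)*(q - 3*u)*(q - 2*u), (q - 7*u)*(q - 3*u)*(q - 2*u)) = q^2 - 5*q*u + 6*u^2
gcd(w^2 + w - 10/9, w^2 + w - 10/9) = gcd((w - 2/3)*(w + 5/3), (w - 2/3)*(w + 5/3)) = w^2 + w - 10/9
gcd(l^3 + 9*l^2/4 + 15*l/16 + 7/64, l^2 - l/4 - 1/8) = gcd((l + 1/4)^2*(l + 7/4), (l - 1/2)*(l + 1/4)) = l + 1/4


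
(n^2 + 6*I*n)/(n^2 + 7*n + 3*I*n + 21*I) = n*(n + 6*I)/(n^2 + n*(7 + 3*I) + 21*I)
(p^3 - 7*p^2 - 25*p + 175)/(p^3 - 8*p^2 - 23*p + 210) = (p - 5)/(p - 6)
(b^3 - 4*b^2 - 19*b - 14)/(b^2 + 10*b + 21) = (b^3 - 4*b^2 - 19*b - 14)/(b^2 + 10*b + 21)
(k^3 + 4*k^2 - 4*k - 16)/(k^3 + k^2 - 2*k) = (k^2 + 2*k - 8)/(k*(k - 1))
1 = 1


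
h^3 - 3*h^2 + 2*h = h*(h - 2)*(h - 1)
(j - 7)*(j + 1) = j^2 - 6*j - 7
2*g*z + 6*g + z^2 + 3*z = (2*g + z)*(z + 3)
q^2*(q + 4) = q^3 + 4*q^2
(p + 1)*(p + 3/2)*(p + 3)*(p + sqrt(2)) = p^4 + sqrt(2)*p^3 + 11*p^3/2 + 11*sqrt(2)*p^2/2 + 9*p^2 + 9*p/2 + 9*sqrt(2)*p + 9*sqrt(2)/2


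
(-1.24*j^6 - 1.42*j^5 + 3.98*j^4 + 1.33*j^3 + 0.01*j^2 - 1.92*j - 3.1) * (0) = 0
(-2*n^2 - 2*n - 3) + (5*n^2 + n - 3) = 3*n^2 - n - 6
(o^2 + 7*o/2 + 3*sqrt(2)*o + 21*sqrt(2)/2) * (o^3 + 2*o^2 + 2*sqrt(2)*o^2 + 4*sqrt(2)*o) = o^5 + 11*o^4/2 + 5*sqrt(2)*o^4 + 19*o^3 + 55*sqrt(2)*o^3/2 + 35*sqrt(2)*o^2 + 66*o^2 + 84*o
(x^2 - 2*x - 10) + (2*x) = x^2 - 10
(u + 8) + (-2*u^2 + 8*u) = -2*u^2 + 9*u + 8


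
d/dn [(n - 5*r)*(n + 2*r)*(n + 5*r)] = 3*n^2 + 4*n*r - 25*r^2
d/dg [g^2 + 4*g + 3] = 2*g + 4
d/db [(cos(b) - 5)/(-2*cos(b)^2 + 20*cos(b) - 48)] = (sin(b)^2 + 10*cos(b) - 27)*sin(b)/(2*(cos(b)^2 - 10*cos(b) + 24)^2)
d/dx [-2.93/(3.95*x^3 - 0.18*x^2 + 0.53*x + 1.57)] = (34.7205*x^2 - 1.0548*x + 1.5529)/(3.95*x^3 - 0.18*x^2 + 0.53*x + 1.57)^2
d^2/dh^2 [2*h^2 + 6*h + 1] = 4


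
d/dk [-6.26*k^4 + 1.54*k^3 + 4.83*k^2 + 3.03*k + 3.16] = -25.04*k^3 + 4.62*k^2 + 9.66*k + 3.03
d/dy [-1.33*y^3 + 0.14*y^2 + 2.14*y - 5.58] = -3.99*y^2 + 0.28*y + 2.14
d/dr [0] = 0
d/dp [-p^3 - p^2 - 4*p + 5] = -3*p^2 - 2*p - 4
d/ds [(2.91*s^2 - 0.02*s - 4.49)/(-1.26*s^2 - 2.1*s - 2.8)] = (-6.1362*s^2 - 27.6108*s - 9.373)/(1.5876*s^4 + 5.292*s^3 + 11.466*s^2 + 11.76*s + 7.84)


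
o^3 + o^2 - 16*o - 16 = (o - 4)*(o + 1)*(o + 4)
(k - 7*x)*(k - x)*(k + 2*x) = k^3 - 6*k^2*x - 9*k*x^2 + 14*x^3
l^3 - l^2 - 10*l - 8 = (l - 4)*(l + 1)*(l + 2)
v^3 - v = v*(v - 1)*(v + 1)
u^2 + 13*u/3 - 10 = (u - 5/3)*(u + 6)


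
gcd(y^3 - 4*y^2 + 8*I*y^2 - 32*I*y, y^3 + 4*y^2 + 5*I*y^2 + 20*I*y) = y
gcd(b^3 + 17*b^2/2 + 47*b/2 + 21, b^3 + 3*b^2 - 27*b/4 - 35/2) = b^2 + 11*b/2 + 7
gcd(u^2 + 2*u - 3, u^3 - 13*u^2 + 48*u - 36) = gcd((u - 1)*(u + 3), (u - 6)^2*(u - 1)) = u - 1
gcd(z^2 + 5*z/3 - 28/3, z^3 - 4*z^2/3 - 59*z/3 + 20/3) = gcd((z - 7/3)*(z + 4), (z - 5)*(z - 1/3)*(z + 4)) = z + 4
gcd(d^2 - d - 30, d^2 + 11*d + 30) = d + 5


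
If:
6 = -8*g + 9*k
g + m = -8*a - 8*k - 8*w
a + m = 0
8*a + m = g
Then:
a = -36*w/287 - 24/287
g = -36*w/41 - 24/41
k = 6/41 - 32*w/41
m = 36*w/287 + 24/287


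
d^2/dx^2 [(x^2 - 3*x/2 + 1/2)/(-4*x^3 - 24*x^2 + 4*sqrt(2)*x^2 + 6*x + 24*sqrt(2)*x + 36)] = ((-(4*x - 3)*(-6*x^2 - 24*x + 4*sqrt(2)*x + 3 + 12*sqrt(2)) + 2*(3*x - sqrt(2) + 6)*(2*x^2 - 3*x + 1))*(-2*x^3 - 12*x^2 + 2*sqrt(2)*x^2 + 3*x + 12*sqrt(2)*x + 18) + (2*x^2 - 3*x + 1)*(-6*x^2 - 24*x + 4*sqrt(2)*x + 3 + 12*sqrt(2))^2 + 2*(-2*x^3 - 12*x^2 + 2*sqrt(2)*x^2 + 3*x + 12*sqrt(2)*x + 18)^2)/(2*(-2*x^3 - 12*x^2 + 2*sqrt(2)*x^2 + 3*x + 12*sqrt(2)*x + 18)^3)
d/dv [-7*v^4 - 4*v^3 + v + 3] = -28*v^3 - 12*v^2 + 1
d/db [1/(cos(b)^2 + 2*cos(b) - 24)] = 2*(cos(b) + 1)*sin(b)/(cos(b)^2 + 2*cos(b) - 24)^2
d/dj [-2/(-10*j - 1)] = -20/(10*j + 1)^2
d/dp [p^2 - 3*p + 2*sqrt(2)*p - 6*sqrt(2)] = 2*p - 3 + 2*sqrt(2)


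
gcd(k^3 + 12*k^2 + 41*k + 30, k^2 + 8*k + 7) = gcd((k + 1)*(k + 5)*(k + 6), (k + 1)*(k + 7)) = k + 1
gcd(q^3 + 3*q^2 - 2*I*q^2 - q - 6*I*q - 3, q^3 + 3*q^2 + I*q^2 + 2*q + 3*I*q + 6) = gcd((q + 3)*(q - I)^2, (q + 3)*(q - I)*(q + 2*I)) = q^2 + q*(3 - I) - 3*I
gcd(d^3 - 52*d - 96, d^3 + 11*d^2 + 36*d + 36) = d^2 + 8*d + 12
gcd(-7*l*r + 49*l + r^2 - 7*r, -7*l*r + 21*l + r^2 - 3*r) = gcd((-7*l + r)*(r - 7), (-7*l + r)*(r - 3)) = -7*l + r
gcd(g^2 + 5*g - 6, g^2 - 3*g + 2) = g - 1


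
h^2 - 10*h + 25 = (h - 5)^2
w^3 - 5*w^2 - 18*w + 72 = (w - 6)*(w - 3)*(w + 4)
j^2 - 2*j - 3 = (j - 3)*(j + 1)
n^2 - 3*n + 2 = (n - 2)*(n - 1)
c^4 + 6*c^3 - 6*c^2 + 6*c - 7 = (c - 1)*(c + 7)*(c - I)*(c + I)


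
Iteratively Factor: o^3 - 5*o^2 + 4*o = (o - 1)*(o^2 - 4*o) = (o - 4)*(o - 1)*(o)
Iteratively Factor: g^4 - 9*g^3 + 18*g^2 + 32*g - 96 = (g + 2)*(g^3 - 11*g^2 + 40*g - 48) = (g - 4)*(g + 2)*(g^2 - 7*g + 12) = (g - 4)^2*(g + 2)*(g - 3)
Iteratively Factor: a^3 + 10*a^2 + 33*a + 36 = (a + 4)*(a^2 + 6*a + 9) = (a + 3)*(a + 4)*(a + 3)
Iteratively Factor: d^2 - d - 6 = (d + 2)*(d - 3)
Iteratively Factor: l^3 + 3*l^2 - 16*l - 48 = (l + 3)*(l^2 - 16) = (l + 3)*(l + 4)*(l - 4)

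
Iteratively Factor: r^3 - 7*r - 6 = (r + 2)*(r^2 - 2*r - 3) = (r - 3)*(r + 2)*(r + 1)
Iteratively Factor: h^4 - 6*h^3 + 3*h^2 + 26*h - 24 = (h + 2)*(h^3 - 8*h^2 + 19*h - 12) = (h - 3)*(h + 2)*(h^2 - 5*h + 4) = (h - 4)*(h - 3)*(h + 2)*(h - 1)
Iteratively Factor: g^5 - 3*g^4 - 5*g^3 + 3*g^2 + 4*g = (g - 1)*(g^4 - 2*g^3 - 7*g^2 - 4*g) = g*(g - 1)*(g^3 - 2*g^2 - 7*g - 4) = g*(g - 1)*(g + 1)*(g^2 - 3*g - 4) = g*(g - 1)*(g + 1)^2*(g - 4)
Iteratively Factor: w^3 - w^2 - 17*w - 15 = (w - 5)*(w^2 + 4*w + 3) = (w - 5)*(w + 3)*(w + 1)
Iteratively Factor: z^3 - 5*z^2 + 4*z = (z - 4)*(z^2 - z) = (z - 4)*(z - 1)*(z)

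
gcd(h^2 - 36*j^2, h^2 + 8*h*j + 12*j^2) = h + 6*j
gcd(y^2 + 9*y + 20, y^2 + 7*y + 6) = 1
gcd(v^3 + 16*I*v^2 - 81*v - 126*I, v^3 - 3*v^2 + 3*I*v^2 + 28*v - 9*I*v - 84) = v + 7*I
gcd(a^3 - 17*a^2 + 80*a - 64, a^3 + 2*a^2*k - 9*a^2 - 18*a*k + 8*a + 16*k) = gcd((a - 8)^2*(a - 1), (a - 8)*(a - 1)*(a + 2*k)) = a^2 - 9*a + 8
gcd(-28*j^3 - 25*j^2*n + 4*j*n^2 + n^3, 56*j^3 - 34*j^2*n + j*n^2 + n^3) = 28*j^2 - 3*j*n - n^2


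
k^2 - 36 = (k - 6)*(k + 6)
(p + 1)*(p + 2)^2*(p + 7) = p^4 + 12*p^3 + 43*p^2 + 60*p + 28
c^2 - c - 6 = (c - 3)*(c + 2)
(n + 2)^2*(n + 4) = n^3 + 8*n^2 + 20*n + 16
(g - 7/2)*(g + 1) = g^2 - 5*g/2 - 7/2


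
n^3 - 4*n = n*(n - 2)*(n + 2)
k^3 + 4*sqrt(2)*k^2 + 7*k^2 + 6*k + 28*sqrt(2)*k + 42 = (k + 7)*(k + sqrt(2))*(k + 3*sqrt(2))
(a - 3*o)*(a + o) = a^2 - 2*a*o - 3*o^2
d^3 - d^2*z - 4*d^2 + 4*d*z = d*(d - 4)*(d - z)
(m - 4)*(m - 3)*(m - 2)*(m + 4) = m^4 - 5*m^3 - 10*m^2 + 80*m - 96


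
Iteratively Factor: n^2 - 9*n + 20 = (n - 5)*(n - 4)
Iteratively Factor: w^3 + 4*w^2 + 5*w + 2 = (w + 1)*(w^2 + 3*w + 2) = (w + 1)^2*(w + 2)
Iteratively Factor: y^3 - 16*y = (y - 4)*(y^2 + 4*y) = y*(y - 4)*(y + 4)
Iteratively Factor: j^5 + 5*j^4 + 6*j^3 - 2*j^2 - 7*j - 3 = (j + 3)*(j^4 + 2*j^3 - 2*j - 1) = (j + 1)*(j + 3)*(j^3 + j^2 - j - 1) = (j + 1)^2*(j + 3)*(j^2 - 1) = (j + 1)^3*(j + 3)*(j - 1)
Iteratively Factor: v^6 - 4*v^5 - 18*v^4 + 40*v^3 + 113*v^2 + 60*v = (v)*(v^5 - 4*v^4 - 18*v^3 + 40*v^2 + 113*v + 60) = v*(v - 5)*(v^4 + v^3 - 13*v^2 - 25*v - 12) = v*(v - 5)*(v + 1)*(v^3 - 13*v - 12) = v*(v - 5)*(v + 1)*(v + 3)*(v^2 - 3*v - 4) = v*(v - 5)*(v - 4)*(v + 1)*(v + 3)*(v + 1)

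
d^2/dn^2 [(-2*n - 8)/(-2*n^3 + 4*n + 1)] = 8*(-2*(n + 4)*(3*n^2 - 2)^2 + (-3*n^2 - 3*n*(n + 4) + 2)*(-2*n^3 + 4*n + 1))/(-2*n^3 + 4*n + 1)^3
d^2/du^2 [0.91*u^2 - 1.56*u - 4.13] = 1.82000000000000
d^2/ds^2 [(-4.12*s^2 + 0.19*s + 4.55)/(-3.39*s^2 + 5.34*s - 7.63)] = (144.798426*s^3 - 953.134434*s^2 + 523.687878*s + 440.11037)/(38.958219*s^6 - 184.103442*s^5 + 553.057821*s^4 - 981.010332*s^3 + 1244.787957*s^2 - 932.634738*s + 444.194947)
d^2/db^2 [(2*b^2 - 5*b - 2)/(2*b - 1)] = -32/(8*b^3 - 12*b^2 + 6*b - 1)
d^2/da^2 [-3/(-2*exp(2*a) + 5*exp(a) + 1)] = 3*((5 - 8*exp(a))*(-2*exp(2*a) + 5*exp(a) + 1) - 2*(4*exp(a) - 5)^2*exp(a))*exp(a)/(-2*exp(2*a) + 5*exp(a) + 1)^3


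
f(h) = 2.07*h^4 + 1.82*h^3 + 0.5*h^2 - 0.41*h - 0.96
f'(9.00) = 6486.97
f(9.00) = 14943.90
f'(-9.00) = -5603.27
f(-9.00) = 12297.72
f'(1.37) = 32.50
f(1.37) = 11.39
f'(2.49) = 163.76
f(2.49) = 108.79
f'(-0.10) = -0.46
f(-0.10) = -0.92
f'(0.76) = 7.14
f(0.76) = 0.51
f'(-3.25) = -230.23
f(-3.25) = 174.12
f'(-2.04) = -50.02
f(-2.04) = 22.36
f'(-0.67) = -1.12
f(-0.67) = -0.59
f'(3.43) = 401.38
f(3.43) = 363.47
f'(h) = 8.28*h^3 + 5.46*h^2 + 1.0*h - 0.41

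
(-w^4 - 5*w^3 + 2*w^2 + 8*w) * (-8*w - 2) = 8*w^5 + 42*w^4 - 6*w^3 - 68*w^2 - 16*w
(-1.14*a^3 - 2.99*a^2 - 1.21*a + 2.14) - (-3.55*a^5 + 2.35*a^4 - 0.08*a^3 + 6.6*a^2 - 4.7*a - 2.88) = 3.55*a^5 - 2.35*a^4 - 1.06*a^3 - 9.59*a^2 + 3.49*a + 5.02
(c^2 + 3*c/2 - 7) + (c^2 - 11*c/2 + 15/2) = 2*c^2 - 4*c + 1/2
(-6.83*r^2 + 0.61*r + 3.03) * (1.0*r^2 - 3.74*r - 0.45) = -6.83*r^4 + 26.1542*r^3 + 3.8221*r^2 - 11.6067*r - 1.3635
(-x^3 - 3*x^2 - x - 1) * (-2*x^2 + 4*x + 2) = 2*x^5 + 2*x^4 - 12*x^3 - 8*x^2 - 6*x - 2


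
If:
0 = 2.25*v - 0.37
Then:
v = 0.16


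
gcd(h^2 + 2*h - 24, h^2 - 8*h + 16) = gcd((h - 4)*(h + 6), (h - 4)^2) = h - 4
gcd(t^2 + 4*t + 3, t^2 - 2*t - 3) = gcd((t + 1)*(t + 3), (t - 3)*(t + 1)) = t + 1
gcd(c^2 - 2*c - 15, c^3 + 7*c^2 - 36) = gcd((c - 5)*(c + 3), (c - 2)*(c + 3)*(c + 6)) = c + 3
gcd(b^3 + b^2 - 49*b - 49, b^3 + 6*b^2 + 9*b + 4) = b + 1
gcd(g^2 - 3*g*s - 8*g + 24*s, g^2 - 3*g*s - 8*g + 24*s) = -g^2 + 3*g*s + 8*g - 24*s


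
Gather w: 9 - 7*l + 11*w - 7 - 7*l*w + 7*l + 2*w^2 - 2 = 2*w^2 + w*(11 - 7*l)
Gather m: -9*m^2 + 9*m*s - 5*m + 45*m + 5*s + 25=-9*m^2 + m*(9*s + 40) + 5*s + 25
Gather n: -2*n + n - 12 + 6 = -n - 6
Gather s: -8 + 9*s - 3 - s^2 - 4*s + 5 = -s^2 + 5*s - 6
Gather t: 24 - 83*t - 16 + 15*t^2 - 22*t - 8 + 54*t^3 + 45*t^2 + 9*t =54*t^3 + 60*t^2 - 96*t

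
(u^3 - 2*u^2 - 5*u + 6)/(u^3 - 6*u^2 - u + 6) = (u^2 - u - 6)/(u^2 - 5*u - 6)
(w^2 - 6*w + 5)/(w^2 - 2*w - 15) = (w - 1)/(w + 3)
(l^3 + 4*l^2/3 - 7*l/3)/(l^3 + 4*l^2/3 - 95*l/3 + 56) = l*(3*l^2 + 4*l - 7)/(3*l^3 + 4*l^2 - 95*l + 168)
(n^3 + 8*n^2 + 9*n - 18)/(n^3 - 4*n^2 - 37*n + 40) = (n^2 + 9*n + 18)/(n^2 - 3*n - 40)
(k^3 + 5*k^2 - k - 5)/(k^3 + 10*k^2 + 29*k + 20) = (k - 1)/(k + 4)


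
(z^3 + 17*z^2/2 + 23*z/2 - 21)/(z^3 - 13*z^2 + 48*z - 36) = (z^2 + 19*z/2 + 21)/(z^2 - 12*z + 36)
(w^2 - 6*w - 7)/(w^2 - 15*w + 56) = (w + 1)/(w - 8)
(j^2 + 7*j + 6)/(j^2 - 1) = (j + 6)/(j - 1)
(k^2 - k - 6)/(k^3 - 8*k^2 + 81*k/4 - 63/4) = 4*(k + 2)/(4*k^2 - 20*k + 21)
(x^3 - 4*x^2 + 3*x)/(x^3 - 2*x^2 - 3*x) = (x - 1)/(x + 1)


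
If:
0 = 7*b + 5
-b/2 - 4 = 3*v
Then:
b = -5/7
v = -17/14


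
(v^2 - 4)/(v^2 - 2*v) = (v + 2)/v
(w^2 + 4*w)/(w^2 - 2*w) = (w + 4)/(w - 2)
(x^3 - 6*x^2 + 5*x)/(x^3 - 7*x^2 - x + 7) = x*(x - 5)/(x^2 - 6*x - 7)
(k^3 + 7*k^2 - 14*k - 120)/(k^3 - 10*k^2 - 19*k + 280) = (k^2 + 2*k - 24)/(k^2 - 15*k + 56)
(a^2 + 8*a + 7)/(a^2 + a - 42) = (a + 1)/(a - 6)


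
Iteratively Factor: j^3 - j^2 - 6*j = (j + 2)*(j^2 - 3*j) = (j - 3)*(j + 2)*(j)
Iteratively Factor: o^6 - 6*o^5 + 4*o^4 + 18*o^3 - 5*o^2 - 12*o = (o - 1)*(o^5 - 5*o^4 - o^3 + 17*o^2 + 12*o) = (o - 4)*(o - 1)*(o^4 - o^3 - 5*o^2 - 3*o) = (o - 4)*(o - 1)*(o + 1)*(o^3 - 2*o^2 - 3*o) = o*(o - 4)*(o - 1)*(o + 1)*(o^2 - 2*o - 3) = o*(o - 4)*(o - 1)*(o + 1)^2*(o - 3)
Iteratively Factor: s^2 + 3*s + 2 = (s + 1)*(s + 2)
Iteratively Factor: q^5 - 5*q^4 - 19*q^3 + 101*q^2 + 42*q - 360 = (q - 5)*(q^4 - 19*q^2 + 6*q + 72) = (q - 5)*(q - 3)*(q^3 + 3*q^2 - 10*q - 24) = (q - 5)*(q - 3)*(q + 2)*(q^2 + q - 12) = (q - 5)*(q - 3)^2*(q + 2)*(q + 4)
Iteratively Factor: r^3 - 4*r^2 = (r)*(r^2 - 4*r) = r*(r - 4)*(r)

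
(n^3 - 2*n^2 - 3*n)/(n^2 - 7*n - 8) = n*(n - 3)/(n - 8)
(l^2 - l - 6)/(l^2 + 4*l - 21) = (l + 2)/(l + 7)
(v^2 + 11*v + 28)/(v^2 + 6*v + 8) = (v + 7)/(v + 2)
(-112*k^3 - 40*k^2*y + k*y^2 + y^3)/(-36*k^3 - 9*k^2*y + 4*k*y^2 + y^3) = (-28*k^2 - 3*k*y + y^2)/(-9*k^2 + y^2)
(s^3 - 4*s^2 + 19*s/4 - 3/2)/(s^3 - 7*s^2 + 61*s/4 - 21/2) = (2*s - 1)/(2*s - 7)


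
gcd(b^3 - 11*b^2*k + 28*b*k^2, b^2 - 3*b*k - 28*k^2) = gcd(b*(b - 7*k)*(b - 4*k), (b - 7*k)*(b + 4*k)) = b - 7*k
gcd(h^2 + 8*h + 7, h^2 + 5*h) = 1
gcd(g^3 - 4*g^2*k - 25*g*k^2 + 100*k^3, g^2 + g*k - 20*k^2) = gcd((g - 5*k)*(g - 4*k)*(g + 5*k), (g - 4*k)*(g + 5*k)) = g^2 + g*k - 20*k^2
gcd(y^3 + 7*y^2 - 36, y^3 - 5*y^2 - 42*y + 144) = y + 6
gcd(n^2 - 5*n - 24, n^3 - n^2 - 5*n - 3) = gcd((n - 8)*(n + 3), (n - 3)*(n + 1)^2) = 1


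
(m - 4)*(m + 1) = m^2 - 3*m - 4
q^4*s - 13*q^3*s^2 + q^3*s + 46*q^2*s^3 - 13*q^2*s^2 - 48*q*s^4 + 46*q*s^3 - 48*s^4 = (q - 8*s)*(q - 3*s)*(q - 2*s)*(q*s + s)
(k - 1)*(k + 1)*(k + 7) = k^3 + 7*k^2 - k - 7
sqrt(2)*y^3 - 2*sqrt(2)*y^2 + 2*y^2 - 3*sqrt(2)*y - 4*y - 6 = (y - 3)*(y + sqrt(2))*(sqrt(2)*y + sqrt(2))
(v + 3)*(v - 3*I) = v^2 + 3*v - 3*I*v - 9*I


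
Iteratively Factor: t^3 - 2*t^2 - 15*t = (t)*(t^2 - 2*t - 15) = t*(t - 5)*(t + 3)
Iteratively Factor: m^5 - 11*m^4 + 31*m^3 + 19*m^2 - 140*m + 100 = (m + 2)*(m^4 - 13*m^3 + 57*m^2 - 95*m + 50) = (m - 5)*(m + 2)*(m^3 - 8*m^2 + 17*m - 10) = (m - 5)*(m - 2)*(m + 2)*(m^2 - 6*m + 5) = (m - 5)^2*(m - 2)*(m + 2)*(m - 1)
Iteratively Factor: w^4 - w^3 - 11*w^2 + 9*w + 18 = (w + 3)*(w^3 - 4*w^2 + w + 6) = (w + 1)*(w + 3)*(w^2 - 5*w + 6) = (w - 3)*(w + 1)*(w + 3)*(w - 2)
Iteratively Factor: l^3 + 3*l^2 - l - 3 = (l + 3)*(l^2 - 1) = (l + 1)*(l + 3)*(l - 1)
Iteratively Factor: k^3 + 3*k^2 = (k)*(k^2 + 3*k) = k*(k + 3)*(k)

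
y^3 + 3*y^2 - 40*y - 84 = (y - 6)*(y + 2)*(y + 7)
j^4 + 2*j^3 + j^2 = j^2*(j + 1)^2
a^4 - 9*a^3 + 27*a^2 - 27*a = a*(a - 3)^3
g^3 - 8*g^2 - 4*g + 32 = (g - 8)*(g - 2)*(g + 2)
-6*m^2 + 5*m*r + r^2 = (-m + r)*(6*m + r)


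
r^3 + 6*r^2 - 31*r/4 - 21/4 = (r - 3/2)*(r + 1/2)*(r + 7)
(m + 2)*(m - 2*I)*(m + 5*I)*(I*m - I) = I*m^4 - 3*m^3 + I*m^3 - 3*m^2 + 8*I*m^2 + 6*m + 10*I*m - 20*I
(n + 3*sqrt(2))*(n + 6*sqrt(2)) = n^2 + 9*sqrt(2)*n + 36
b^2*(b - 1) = b^3 - b^2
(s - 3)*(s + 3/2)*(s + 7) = s^3 + 11*s^2/2 - 15*s - 63/2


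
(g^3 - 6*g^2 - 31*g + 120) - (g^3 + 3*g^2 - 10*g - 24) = -9*g^2 - 21*g + 144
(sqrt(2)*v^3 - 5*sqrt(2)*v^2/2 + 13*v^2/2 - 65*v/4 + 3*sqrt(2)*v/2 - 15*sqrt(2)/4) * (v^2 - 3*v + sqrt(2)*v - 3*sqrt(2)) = sqrt(2)*v^5 - 11*sqrt(2)*v^4/2 + 17*v^4/2 - 187*v^3/4 + 31*sqrt(2)*v^3/2 - 44*sqrt(2)*v^2 + 267*v^2/4 - 33*v/2 + 60*sqrt(2)*v + 45/2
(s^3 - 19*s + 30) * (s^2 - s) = s^5 - s^4 - 19*s^3 + 49*s^2 - 30*s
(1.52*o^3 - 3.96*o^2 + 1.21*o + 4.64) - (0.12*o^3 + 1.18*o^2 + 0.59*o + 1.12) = 1.4*o^3 - 5.14*o^2 + 0.62*o + 3.52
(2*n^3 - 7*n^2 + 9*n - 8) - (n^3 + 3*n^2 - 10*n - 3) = n^3 - 10*n^2 + 19*n - 5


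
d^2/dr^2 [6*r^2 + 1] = 12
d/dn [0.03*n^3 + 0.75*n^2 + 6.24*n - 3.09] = 0.09*n^2 + 1.5*n + 6.24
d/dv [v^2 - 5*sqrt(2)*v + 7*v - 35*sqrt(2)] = 2*v - 5*sqrt(2) + 7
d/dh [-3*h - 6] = -3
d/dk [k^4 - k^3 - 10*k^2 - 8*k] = 4*k^3 - 3*k^2 - 20*k - 8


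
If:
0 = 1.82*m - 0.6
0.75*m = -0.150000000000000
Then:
No Solution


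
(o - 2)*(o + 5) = o^2 + 3*o - 10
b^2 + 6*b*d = b*(b + 6*d)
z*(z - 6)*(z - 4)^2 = z^4 - 14*z^3 + 64*z^2 - 96*z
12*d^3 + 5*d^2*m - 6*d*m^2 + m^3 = (-4*d + m)*(-3*d + m)*(d + m)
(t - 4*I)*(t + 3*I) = t^2 - I*t + 12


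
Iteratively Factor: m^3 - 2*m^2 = (m)*(m^2 - 2*m) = m^2*(m - 2)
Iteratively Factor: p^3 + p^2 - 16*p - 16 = (p - 4)*(p^2 + 5*p + 4) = (p - 4)*(p + 4)*(p + 1)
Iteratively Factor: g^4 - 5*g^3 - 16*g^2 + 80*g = (g + 4)*(g^3 - 9*g^2 + 20*g) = g*(g + 4)*(g^2 - 9*g + 20) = g*(g - 5)*(g + 4)*(g - 4)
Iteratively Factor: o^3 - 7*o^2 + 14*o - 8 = (o - 1)*(o^2 - 6*o + 8) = (o - 4)*(o - 1)*(o - 2)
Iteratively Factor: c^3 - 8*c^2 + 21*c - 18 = (c - 3)*(c^2 - 5*c + 6) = (c - 3)^2*(c - 2)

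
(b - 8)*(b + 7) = b^2 - b - 56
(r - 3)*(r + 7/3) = r^2 - 2*r/3 - 7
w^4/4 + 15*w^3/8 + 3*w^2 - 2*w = w*(w/4 + 1)*(w - 1/2)*(w + 4)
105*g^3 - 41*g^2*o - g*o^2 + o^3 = (-5*g + o)*(-3*g + o)*(7*g + o)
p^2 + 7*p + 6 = (p + 1)*(p + 6)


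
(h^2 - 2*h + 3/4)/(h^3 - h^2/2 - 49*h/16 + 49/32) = 8*(2*h - 3)/(16*h^2 - 49)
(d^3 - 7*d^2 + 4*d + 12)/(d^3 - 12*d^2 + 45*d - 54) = (d^2 - d - 2)/(d^2 - 6*d + 9)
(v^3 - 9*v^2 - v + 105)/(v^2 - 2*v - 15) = v - 7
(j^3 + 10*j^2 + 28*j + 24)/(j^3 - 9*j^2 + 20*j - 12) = (j^3 + 10*j^2 + 28*j + 24)/(j^3 - 9*j^2 + 20*j - 12)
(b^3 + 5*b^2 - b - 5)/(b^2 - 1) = b + 5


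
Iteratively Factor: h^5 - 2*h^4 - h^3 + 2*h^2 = (h + 1)*(h^4 - 3*h^3 + 2*h^2) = (h - 1)*(h + 1)*(h^3 - 2*h^2) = (h - 2)*(h - 1)*(h + 1)*(h^2) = h*(h - 2)*(h - 1)*(h + 1)*(h)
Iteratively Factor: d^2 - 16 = (d + 4)*(d - 4)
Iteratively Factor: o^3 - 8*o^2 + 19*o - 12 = (o - 1)*(o^2 - 7*o + 12) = (o - 3)*(o - 1)*(o - 4)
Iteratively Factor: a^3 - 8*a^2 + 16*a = (a - 4)*(a^2 - 4*a) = a*(a - 4)*(a - 4)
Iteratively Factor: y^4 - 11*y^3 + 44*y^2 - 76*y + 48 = (y - 4)*(y^3 - 7*y^2 + 16*y - 12) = (y - 4)*(y - 2)*(y^2 - 5*y + 6) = (y - 4)*(y - 2)^2*(y - 3)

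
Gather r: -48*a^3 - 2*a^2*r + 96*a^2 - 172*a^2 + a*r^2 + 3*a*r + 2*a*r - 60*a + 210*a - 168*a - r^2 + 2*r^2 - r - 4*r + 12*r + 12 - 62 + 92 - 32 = -48*a^3 - 76*a^2 - 18*a + r^2*(a + 1) + r*(-2*a^2 + 5*a + 7) + 10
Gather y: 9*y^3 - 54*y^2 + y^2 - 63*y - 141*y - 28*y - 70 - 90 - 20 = 9*y^3 - 53*y^2 - 232*y - 180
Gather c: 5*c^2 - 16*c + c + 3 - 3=5*c^2 - 15*c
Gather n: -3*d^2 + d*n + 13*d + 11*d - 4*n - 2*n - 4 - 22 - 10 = -3*d^2 + 24*d + n*(d - 6) - 36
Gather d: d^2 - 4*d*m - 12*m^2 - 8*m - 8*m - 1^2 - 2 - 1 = d^2 - 4*d*m - 12*m^2 - 16*m - 4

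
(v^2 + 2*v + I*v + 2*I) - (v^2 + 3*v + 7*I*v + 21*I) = -v - 6*I*v - 19*I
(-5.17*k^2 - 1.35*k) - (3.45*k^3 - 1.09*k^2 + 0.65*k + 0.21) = -3.45*k^3 - 4.08*k^2 - 2.0*k - 0.21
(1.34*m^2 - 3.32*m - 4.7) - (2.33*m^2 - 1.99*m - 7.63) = -0.99*m^2 - 1.33*m + 2.93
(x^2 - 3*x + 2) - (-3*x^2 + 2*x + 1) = 4*x^2 - 5*x + 1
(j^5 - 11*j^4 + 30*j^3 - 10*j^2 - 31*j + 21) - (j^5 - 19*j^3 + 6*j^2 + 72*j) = -11*j^4 + 49*j^3 - 16*j^2 - 103*j + 21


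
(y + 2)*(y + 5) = y^2 + 7*y + 10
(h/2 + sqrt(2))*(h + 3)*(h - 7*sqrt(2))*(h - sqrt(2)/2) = h^4/2 - 11*sqrt(2)*h^3/4 + 3*h^3/2 - 33*sqrt(2)*h^2/4 - 23*h^2/2 - 69*h/2 + 7*sqrt(2)*h + 21*sqrt(2)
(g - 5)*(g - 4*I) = g^2 - 5*g - 4*I*g + 20*I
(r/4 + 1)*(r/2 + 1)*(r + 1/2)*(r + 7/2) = r^4/8 + 5*r^3/4 + 135*r^2/32 + 85*r/16 + 7/4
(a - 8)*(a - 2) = a^2 - 10*a + 16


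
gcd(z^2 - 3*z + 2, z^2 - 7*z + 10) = z - 2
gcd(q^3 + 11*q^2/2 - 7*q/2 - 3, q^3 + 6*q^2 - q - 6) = q^2 + 5*q - 6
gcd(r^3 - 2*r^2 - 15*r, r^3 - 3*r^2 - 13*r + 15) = r^2 - 2*r - 15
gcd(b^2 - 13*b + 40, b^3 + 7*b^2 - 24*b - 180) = b - 5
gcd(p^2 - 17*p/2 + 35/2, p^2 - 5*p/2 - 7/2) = p - 7/2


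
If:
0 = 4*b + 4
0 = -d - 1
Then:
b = -1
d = -1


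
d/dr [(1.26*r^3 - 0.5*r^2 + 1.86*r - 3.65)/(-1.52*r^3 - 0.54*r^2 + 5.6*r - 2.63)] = (-1.4404*r^4 + 19.7664*r^3 - 28.381*r^2 - 1.312*r + 15.5482)/(2.3104*r^6 + 1.6416*r^5 - 16.7324*r^4 + 1.9472*r^3 + 34.2004*r^2 - 29.456*r + 6.9169)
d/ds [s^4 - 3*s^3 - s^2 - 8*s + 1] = 4*s^3 - 9*s^2 - 2*s - 8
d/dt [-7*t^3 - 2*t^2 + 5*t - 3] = -21*t^2 - 4*t + 5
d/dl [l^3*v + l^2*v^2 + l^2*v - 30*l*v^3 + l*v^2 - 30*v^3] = v*(3*l^2 + 2*l*v + 2*l - 30*v^2 + v)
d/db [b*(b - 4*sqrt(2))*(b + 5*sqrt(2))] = 3*b^2 + 2*sqrt(2)*b - 40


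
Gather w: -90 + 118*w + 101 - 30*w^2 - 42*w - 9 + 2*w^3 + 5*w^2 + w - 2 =2*w^3 - 25*w^2 + 77*w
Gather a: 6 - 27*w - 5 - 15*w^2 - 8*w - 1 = -15*w^2 - 35*w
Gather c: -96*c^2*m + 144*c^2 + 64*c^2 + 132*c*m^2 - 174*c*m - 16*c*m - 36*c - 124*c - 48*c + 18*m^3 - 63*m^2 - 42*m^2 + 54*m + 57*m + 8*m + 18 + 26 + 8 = c^2*(208 - 96*m) + c*(132*m^2 - 190*m - 208) + 18*m^3 - 105*m^2 + 119*m + 52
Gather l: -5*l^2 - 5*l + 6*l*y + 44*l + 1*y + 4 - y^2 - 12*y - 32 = -5*l^2 + l*(6*y + 39) - y^2 - 11*y - 28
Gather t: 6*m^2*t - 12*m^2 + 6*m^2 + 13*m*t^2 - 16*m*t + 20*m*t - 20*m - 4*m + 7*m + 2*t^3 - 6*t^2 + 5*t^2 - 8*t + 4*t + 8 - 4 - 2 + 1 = -6*m^2 - 17*m + 2*t^3 + t^2*(13*m - 1) + t*(6*m^2 + 4*m - 4) + 3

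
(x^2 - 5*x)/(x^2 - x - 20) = x/(x + 4)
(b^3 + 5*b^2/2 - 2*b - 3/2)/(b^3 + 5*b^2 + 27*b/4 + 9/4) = 2*(b - 1)/(2*b + 3)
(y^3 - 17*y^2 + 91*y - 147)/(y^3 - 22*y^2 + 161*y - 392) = (y - 3)/(y - 8)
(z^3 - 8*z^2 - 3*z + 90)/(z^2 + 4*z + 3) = (z^2 - 11*z + 30)/(z + 1)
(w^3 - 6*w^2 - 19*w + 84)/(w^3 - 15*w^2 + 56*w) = (w^2 + w - 12)/(w*(w - 8))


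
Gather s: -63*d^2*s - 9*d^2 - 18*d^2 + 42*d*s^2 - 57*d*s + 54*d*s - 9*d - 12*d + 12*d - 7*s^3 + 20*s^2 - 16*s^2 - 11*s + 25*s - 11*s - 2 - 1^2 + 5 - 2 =-27*d^2 - 9*d - 7*s^3 + s^2*(42*d + 4) + s*(-63*d^2 - 3*d + 3)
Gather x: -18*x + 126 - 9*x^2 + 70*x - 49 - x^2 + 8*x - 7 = -10*x^2 + 60*x + 70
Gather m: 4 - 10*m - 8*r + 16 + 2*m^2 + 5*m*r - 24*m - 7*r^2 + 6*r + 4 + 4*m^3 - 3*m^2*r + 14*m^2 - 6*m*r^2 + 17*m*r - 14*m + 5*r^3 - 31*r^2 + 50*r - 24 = 4*m^3 + m^2*(16 - 3*r) + m*(-6*r^2 + 22*r - 48) + 5*r^3 - 38*r^2 + 48*r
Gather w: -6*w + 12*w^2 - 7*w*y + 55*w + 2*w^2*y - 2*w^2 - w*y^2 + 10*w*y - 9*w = w^2*(2*y + 10) + w*(-y^2 + 3*y + 40)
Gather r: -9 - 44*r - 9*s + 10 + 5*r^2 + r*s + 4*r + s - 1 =5*r^2 + r*(s - 40) - 8*s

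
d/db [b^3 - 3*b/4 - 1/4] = 3*b^2 - 3/4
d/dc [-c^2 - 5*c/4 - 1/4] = -2*c - 5/4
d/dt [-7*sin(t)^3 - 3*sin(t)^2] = -3*(7*sin(t) + 2)*sin(t)*cos(t)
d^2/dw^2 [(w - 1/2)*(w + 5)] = 2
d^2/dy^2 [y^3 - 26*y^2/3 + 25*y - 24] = 6*y - 52/3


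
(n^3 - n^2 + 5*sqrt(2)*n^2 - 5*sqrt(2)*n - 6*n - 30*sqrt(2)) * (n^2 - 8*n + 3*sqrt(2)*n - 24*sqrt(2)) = n^5 - 9*n^4 + 8*sqrt(2)*n^4 - 72*sqrt(2)*n^3 + 32*n^3 - 222*n^2 + 16*sqrt(2)*n^2 + 60*n + 384*sqrt(2)*n + 1440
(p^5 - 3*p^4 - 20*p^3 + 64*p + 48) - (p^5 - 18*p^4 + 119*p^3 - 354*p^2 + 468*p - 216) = 15*p^4 - 139*p^3 + 354*p^2 - 404*p + 264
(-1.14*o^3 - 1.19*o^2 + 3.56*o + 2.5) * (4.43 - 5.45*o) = 6.213*o^4 + 1.4353*o^3 - 24.6737*o^2 + 2.1458*o + 11.075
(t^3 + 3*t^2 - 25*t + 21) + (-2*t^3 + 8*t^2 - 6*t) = -t^3 + 11*t^2 - 31*t + 21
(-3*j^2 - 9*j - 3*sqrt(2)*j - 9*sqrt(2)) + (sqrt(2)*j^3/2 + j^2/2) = sqrt(2)*j^3/2 - 5*j^2/2 - 9*j - 3*sqrt(2)*j - 9*sqrt(2)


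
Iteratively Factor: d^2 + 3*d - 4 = (d - 1)*(d + 4)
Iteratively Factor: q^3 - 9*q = (q)*(q^2 - 9) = q*(q + 3)*(q - 3)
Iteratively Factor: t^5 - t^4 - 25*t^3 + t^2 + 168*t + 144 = (t - 4)*(t^4 + 3*t^3 - 13*t^2 - 51*t - 36) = (t - 4)^2*(t^3 + 7*t^2 + 15*t + 9) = (t - 4)^2*(t + 3)*(t^2 + 4*t + 3) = (t - 4)^2*(t + 3)^2*(t + 1)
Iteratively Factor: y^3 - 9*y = (y - 3)*(y^2 + 3*y) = (y - 3)*(y + 3)*(y)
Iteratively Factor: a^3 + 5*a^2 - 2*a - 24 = (a + 4)*(a^2 + a - 6) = (a + 3)*(a + 4)*(a - 2)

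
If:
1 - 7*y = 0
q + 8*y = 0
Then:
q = -8/7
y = 1/7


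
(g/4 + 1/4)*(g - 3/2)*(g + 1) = g^3/4 + g^2/8 - g/2 - 3/8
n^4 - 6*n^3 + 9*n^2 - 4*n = n*(n - 4)*(n - 1)^2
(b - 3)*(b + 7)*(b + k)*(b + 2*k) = b^4 + 3*b^3*k + 4*b^3 + 2*b^2*k^2 + 12*b^2*k - 21*b^2 + 8*b*k^2 - 63*b*k - 42*k^2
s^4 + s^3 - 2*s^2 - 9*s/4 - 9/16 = (s - 3/2)*(s + 1/2)^2*(s + 3/2)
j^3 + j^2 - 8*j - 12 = (j - 3)*(j + 2)^2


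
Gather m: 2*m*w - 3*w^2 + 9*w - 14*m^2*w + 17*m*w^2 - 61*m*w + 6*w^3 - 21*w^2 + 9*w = -14*m^2*w + m*(17*w^2 - 59*w) + 6*w^3 - 24*w^2 + 18*w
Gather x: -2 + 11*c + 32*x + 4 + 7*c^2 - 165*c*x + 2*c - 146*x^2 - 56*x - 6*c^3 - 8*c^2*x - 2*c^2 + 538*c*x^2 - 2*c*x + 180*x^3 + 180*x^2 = -6*c^3 + 5*c^2 + 13*c + 180*x^3 + x^2*(538*c + 34) + x*(-8*c^2 - 167*c - 24) + 2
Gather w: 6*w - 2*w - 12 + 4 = 4*w - 8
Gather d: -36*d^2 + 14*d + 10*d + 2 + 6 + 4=-36*d^2 + 24*d + 12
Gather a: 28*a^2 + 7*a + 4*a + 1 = 28*a^2 + 11*a + 1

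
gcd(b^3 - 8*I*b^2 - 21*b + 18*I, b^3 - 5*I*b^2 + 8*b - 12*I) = 1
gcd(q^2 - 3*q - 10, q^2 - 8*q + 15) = q - 5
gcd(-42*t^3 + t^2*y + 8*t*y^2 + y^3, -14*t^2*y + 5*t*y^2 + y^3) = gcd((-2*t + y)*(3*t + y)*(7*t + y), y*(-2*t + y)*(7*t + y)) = -14*t^2 + 5*t*y + y^2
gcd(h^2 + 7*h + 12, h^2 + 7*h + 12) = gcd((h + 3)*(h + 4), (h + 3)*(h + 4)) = h^2 + 7*h + 12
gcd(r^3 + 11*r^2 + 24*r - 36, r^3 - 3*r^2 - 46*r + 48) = r^2 + 5*r - 6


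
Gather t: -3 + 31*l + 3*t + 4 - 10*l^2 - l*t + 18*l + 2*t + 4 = -10*l^2 + 49*l + t*(5 - l) + 5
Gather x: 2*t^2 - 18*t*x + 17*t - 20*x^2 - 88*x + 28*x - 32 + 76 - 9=2*t^2 + 17*t - 20*x^2 + x*(-18*t - 60) + 35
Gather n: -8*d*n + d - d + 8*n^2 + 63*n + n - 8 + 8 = 8*n^2 + n*(64 - 8*d)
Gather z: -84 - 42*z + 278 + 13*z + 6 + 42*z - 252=13*z - 52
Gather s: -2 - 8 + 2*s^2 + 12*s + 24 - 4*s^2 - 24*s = -2*s^2 - 12*s + 14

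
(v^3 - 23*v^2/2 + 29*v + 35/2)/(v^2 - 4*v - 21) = (2*v^2 - 9*v - 5)/(2*(v + 3))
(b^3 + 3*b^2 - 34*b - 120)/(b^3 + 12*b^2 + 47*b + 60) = (b - 6)/(b + 3)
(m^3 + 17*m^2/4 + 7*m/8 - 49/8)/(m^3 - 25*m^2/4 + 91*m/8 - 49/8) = (8*m^2 + 42*m + 49)/(8*m^2 - 42*m + 49)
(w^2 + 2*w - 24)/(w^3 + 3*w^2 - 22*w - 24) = 1/(w + 1)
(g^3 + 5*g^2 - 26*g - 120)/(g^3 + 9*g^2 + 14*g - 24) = (g - 5)/(g - 1)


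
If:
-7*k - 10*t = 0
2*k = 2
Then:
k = 1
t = -7/10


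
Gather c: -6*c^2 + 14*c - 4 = -6*c^2 + 14*c - 4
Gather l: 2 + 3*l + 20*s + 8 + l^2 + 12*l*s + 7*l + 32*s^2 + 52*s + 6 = l^2 + l*(12*s + 10) + 32*s^2 + 72*s + 16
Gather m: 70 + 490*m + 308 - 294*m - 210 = 196*m + 168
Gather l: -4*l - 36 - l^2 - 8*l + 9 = -l^2 - 12*l - 27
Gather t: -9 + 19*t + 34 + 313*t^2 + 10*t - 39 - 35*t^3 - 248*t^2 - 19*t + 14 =-35*t^3 + 65*t^2 + 10*t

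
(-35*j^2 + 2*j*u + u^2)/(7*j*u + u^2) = (-5*j + u)/u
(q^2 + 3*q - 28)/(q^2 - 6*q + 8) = (q + 7)/(q - 2)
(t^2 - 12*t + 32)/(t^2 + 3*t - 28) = (t - 8)/(t + 7)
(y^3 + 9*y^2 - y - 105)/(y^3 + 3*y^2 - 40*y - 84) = (y^2 + 2*y - 15)/(y^2 - 4*y - 12)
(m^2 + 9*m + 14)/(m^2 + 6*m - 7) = (m + 2)/(m - 1)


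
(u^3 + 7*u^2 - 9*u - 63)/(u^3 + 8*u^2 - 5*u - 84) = (u + 3)/(u + 4)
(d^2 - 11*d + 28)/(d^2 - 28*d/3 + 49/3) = 3*(d - 4)/(3*d - 7)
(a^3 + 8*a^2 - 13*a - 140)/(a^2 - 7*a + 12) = (a^2 + 12*a + 35)/(a - 3)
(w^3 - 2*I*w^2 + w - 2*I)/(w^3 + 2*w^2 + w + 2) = (w - 2*I)/(w + 2)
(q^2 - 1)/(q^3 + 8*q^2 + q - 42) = (q^2 - 1)/(q^3 + 8*q^2 + q - 42)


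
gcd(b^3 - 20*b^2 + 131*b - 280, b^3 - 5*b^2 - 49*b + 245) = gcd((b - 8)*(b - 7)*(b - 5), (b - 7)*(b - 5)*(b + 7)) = b^2 - 12*b + 35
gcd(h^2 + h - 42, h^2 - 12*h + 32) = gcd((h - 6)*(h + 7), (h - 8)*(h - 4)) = 1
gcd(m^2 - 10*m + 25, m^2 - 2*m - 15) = m - 5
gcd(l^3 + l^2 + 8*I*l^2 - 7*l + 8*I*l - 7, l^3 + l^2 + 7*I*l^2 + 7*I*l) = l^2 + l*(1 + 7*I) + 7*I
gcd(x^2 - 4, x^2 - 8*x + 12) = x - 2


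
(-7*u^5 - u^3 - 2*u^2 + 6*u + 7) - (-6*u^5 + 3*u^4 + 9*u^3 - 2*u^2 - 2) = -u^5 - 3*u^4 - 10*u^3 + 6*u + 9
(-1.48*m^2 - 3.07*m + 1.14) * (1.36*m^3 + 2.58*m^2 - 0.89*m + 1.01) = -2.0128*m^5 - 7.9936*m^4 - 5.053*m^3 + 4.1787*m^2 - 4.1153*m + 1.1514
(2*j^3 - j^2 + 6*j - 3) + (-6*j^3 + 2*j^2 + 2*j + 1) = -4*j^3 + j^2 + 8*j - 2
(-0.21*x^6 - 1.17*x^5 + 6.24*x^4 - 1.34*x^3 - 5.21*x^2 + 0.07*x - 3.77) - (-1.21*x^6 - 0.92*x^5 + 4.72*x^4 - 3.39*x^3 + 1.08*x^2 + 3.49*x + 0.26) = 1.0*x^6 - 0.25*x^5 + 1.52*x^4 + 2.05*x^3 - 6.29*x^2 - 3.42*x - 4.03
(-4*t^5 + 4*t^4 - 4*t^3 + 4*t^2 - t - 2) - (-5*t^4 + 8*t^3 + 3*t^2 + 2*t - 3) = -4*t^5 + 9*t^4 - 12*t^3 + t^2 - 3*t + 1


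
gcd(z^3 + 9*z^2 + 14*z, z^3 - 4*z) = z^2 + 2*z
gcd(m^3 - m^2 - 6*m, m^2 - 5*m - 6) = 1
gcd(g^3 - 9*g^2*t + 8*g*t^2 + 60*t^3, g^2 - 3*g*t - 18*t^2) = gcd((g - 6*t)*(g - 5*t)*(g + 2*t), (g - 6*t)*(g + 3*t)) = -g + 6*t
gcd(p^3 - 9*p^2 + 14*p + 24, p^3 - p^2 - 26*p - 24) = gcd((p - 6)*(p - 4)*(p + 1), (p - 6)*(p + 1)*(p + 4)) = p^2 - 5*p - 6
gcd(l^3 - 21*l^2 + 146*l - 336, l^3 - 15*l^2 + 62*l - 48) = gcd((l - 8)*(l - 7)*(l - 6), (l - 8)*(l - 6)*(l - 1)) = l^2 - 14*l + 48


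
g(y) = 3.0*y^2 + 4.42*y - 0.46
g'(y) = 6.0*y + 4.42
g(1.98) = 20.05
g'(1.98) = 16.30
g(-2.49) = 7.13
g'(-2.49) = -10.52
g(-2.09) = 3.41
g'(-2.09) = -8.12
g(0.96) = 6.55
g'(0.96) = 10.18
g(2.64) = 32.12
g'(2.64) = 20.26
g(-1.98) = 2.55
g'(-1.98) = -7.46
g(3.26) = 45.83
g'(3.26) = 23.98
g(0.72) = 4.28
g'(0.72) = 8.74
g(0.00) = -0.46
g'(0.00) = 4.42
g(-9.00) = 202.76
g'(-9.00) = -49.58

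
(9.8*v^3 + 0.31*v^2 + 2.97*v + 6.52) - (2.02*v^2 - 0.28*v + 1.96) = 9.8*v^3 - 1.71*v^2 + 3.25*v + 4.56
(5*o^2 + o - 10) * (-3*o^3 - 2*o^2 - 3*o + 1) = -15*o^5 - 13*o^4 + 13*o^3 + 22*o^2 + 31*o - 10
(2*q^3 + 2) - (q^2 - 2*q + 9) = 2*q^3 - q^2 + 2*q - 7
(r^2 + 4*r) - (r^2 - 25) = 4*r + 25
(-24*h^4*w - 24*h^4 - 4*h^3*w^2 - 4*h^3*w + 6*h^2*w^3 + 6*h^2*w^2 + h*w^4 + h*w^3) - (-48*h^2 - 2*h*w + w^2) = -24*h^4*w - 24*h^4 - 4*h^3*w^2 - 4*h^3*w + 6*h^2*w^3 + 6*h^2*w^2 + 48*h^2 + h*w^4 + h*w^3 + 2*h*w - w^2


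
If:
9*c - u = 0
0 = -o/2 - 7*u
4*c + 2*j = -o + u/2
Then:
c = u/9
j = 253*u/36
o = -14*u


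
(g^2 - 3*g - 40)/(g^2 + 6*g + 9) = (g^2 - 3*g - 40)/(g^2 + 6*g + 9)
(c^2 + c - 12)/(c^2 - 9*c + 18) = (c + 4)/(c - 6)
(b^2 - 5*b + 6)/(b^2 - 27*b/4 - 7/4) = 4*(-b^2 + 5*b - 6)/(-4*b^2 + 27*b + 7)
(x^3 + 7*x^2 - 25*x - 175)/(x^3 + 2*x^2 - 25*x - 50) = (x + 7)/(x + 2)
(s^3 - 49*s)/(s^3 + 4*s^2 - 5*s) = (s^2 - 49)/(s^2 + 4*s - 5)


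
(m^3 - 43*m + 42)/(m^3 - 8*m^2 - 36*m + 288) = (m^2 + 6*m - 7)/(m^2 - 2*m - 48)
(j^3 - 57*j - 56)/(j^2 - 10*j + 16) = (j^2 + 8*j + 7)/(j - 2)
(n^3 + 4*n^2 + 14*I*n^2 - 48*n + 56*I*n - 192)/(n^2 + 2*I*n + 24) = (n^2 + n*(4 + 8*I) + 32*I)/(n - 4*I)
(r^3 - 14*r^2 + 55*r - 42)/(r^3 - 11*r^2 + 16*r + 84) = (r - 1)/(r + 2)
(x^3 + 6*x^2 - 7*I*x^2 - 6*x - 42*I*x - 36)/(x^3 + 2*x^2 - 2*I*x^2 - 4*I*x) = (x^3 + x^2*(6 - 7*I) - 6*x*(1 + 7*I) - 36)/(x*(x^2 + 2*x*(1 - I) - 4*I))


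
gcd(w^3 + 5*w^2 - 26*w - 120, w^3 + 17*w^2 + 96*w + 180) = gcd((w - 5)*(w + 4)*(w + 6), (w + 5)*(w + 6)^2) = w + 6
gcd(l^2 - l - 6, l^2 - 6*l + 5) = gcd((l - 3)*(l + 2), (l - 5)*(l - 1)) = 1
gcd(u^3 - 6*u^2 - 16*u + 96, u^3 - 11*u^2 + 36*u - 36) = u - 6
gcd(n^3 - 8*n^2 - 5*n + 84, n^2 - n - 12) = n^2 - n - 12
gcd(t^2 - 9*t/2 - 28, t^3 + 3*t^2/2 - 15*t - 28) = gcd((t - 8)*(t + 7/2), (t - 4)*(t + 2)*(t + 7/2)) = t + 7/2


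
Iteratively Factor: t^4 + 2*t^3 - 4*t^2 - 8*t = (t - 2)*(t^3 + 4*t^2 + 4*t) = (t - 2)*(t + 2)*(t^2 + 2*t) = t*(t - 2)*(t + 2)*(t + 2)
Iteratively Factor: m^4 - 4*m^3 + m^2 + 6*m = (m)*(m^3 - 4*m^2 + m + 6) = m*(m - 2)*(m^2 - 2*m - 3) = m*(m - 2)*(m + 1)*(m - 3)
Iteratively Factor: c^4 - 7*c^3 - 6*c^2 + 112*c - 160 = (c - 2)*(c^3 - 5*c^2 - 16*c + 80) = (c - 4)*(c - 2)*(c^2 - c - 20) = (c - 5)*(c - 4)*(c - 2)*(c + 4)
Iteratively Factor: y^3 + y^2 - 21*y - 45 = (y + 3)*(y^2 - 2*y - 15) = (y - 5)*(y + 3)*(y + 3)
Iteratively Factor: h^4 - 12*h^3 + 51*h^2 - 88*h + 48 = (h - 4)*(h^3 - 8*h^2 + 19*h - 12) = (h - 4)*(h - 1)*(h^2 - 7*h + 12) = (h - 4)^2*(h - 1)*(h - 3)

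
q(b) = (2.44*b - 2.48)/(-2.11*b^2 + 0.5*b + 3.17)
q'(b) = (2.44*b - 2.48)*(4.22*b - 0.5)/(-2.11*b^2 + 0.5*b + 3.17)^2 + 2.44/(-2.11*b^2 + 0.5*b + 3.17) = (5.1484*b^2 - 10.4656*b + 8.9748)/(4.4521*b^4 - 2.11*b^3 - 13.1274*b^2 + 3.17*b + 10.0489)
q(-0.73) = -2.54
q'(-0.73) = 6.85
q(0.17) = -0.65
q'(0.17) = 0.72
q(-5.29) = 0.26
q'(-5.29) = 0.06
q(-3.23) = 0.51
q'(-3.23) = 0.23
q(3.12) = -0.32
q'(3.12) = 0.11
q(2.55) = -0.40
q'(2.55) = 0.18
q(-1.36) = 4.10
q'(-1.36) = 16.40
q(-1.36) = 4.10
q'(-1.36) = 16.40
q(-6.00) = 0.23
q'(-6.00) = 0.04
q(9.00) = -0.12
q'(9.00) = 0.01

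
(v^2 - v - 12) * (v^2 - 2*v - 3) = v^4 - 3*v^3 - 13*v^2 + 27*v + 36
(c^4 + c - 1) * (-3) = -3*c^4 - 3*c + 3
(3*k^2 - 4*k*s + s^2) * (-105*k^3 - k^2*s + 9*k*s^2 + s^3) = -315*k^5 + 417*k^4*s - 74*k^3*s^2 - 34*k^2*s^3 + 5*k*s^4 + s^5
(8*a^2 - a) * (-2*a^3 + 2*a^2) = -16*a^5 + 18*a^4 - 2*a^3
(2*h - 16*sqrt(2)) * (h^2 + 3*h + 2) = 2*h^3 - 16*sqrt(2)*h^2 + 6*h^2 - 48*sqrt(2)*h + 4*h - 32*sqrt(2)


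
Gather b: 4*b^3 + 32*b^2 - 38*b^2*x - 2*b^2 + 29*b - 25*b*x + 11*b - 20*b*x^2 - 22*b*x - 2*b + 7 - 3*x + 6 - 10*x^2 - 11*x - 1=4*b^3 + b^2*(30 - 38*x) + b*(-20*x^2 - 47*x + 38) - 10*x^2 - 14*x + 12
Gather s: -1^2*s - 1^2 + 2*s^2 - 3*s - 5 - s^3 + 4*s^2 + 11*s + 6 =-s^3 + 6*s^2 + 7*s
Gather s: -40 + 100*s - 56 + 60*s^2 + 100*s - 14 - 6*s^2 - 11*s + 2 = 54*s^2 + 189*s - 108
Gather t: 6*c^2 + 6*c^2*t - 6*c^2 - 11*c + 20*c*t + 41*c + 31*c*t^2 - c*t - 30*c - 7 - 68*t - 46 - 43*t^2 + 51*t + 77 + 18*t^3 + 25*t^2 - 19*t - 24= 18*t^3 + t^2*(31*c - 18) + t*(6*c^2 + 19*c - 36)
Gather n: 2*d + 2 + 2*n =2*d + 2*n + 2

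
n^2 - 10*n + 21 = (n - 7)*(n - 3)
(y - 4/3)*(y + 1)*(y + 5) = y^3 + 14*y^2/3 - 3*y - 20/3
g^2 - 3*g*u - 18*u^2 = (g - 6*u)*(g + 3*u)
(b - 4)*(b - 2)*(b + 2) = b^3 - 4*b^2 - 4*b + 16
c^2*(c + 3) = c^3 + 3*c^2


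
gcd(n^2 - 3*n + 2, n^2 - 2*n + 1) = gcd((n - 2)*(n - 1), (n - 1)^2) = n - 1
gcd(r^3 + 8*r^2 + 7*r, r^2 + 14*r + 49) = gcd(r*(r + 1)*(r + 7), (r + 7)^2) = r + 7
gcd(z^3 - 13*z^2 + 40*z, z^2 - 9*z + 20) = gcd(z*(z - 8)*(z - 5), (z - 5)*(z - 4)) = z - 5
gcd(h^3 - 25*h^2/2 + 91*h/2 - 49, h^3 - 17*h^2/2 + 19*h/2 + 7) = h^2 - 9*h + 14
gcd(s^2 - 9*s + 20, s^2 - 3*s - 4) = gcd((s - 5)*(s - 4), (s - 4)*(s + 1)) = s - 4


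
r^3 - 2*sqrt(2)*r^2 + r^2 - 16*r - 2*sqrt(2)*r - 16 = (r + 1)*(r - 4*sqrt(2))*(r + 2*sqrt(2))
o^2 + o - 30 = (o - 5)*(o + 6)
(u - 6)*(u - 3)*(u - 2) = u^3 - 11*u^2 + 36*u - 36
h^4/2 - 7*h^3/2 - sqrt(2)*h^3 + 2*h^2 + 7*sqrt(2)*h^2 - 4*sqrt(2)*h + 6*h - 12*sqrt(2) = (h/2 + 1/2)*(h - 6)*(h - 2)*(h - 2*sqrt(2))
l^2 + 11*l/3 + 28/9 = (l + 4/3)*(l + 7/3)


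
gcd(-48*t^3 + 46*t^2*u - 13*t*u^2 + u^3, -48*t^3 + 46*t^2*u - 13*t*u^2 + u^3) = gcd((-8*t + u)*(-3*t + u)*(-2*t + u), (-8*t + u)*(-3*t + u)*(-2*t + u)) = 48*t^3 - 46*t^2*u + 13*t*u^2 - u^3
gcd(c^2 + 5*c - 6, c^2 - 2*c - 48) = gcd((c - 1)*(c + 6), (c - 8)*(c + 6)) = c + 6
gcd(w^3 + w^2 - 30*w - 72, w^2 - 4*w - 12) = w - 6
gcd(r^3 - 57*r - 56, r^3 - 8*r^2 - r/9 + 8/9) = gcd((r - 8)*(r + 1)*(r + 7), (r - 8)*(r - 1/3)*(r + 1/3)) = r - 8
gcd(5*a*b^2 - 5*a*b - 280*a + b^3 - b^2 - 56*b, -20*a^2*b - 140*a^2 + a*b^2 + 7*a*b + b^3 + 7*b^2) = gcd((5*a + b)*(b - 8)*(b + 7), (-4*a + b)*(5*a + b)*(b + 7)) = 5*a*b + 35*a + b^2 + 7*b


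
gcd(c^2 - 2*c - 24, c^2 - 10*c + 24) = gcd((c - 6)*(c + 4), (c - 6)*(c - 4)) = c - 6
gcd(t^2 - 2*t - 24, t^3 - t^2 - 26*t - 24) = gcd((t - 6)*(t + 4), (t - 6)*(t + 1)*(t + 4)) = t^2 - 2*t - 24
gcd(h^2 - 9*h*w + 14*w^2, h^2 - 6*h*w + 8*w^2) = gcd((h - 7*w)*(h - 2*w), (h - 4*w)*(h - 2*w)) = -h + 2*w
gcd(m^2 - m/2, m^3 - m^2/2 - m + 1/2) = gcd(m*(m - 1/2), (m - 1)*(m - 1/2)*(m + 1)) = m - 1/2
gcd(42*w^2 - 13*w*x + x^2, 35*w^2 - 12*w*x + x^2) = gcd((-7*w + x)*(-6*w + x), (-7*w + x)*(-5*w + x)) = -7*w + x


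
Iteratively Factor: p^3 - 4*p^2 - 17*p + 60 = (p + 4)*(p^2 - 8*p + 15) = (p - 5)*(p + 4)*(p - 3)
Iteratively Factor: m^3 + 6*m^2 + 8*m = (m + 4)*(m^2 + 2*m) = m*(m + 4)*(m + 2)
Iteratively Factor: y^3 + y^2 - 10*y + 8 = (y + 4)*(y^2 - 3*y + 2) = (y - 1)*(y + 4)*(y - 2)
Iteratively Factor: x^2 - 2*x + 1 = (x - 1)*(x - 1)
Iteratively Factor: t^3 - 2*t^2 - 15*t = (t + 3)*(t^2 - 5*t) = t*(t + 3)*(t - 5)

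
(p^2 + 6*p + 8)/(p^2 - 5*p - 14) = (p + 4)/(p - 7)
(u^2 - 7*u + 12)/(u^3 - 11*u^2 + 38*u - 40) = (u - 3)/(u^2 - 7*u + 10)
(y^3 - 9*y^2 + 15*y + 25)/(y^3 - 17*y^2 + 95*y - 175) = (y + 1)/(y - 7)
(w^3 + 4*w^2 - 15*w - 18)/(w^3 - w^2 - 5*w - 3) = (w + 6)/(w + 1)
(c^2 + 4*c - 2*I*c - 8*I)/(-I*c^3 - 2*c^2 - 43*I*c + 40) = (I*c^2 + c*(2 + 4*I) + 8)/(c^3 - 2*I*c^2 + 43*c + 40*I)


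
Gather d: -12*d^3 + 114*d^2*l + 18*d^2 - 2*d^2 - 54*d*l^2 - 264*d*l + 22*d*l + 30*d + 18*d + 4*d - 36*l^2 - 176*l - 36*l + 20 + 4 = -12*d^3 + d^2*(114*l + 16) + d*(-54*l^2 - 242*l + 52) - 36*l^2 - 212*l + 24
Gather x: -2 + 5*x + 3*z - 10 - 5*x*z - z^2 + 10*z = x*(5 - 5*z) - z^2 + 13*z - 12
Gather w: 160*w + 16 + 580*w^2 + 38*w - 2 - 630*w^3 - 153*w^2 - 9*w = -630*w^3 + 427*w^2 + 189*w + 14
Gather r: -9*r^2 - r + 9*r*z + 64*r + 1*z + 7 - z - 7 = -9*r^2 + r*(9*z + 63)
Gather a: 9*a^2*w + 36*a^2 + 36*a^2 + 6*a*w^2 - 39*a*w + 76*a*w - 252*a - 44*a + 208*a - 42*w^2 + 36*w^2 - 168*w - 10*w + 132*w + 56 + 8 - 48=a^2*(9*w + 72) + a*(6*w^2 + 37*w - 88) - 6*w^2 - 46*w + 16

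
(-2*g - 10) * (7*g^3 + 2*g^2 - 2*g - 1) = -14*g^4 - 74*g^3 - 16*g^2 + 22*g + 10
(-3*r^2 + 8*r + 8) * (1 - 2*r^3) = 6*r^5 - 16*r^4 - 16*r^3 - 3*r^2 + 8*r + 8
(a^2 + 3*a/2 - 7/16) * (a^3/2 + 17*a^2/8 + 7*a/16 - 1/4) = a^5/2 + 23*a^4/8 + 109*a^3/32 - 67*a^2/128 - 145*a/256 + 7/64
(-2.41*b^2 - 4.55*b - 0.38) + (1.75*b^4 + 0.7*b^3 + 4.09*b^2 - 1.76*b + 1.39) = 1.75*b^4 + 0.7*b^3 + 1.68*b^2 - 6.31*b + 1.01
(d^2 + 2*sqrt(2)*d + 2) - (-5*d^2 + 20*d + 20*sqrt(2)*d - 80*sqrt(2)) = 6*d^2 - 18*sqrt(2)*d - 20*d + 2 + 80*sqrt(2)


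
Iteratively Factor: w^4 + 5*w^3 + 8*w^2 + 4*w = (w + 1)*(w^3 + 4*w^2 + 4*w) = (w + 1)*(w + 2)*(w^2 + 2*w) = w*(w + 1)*(w + 2)*(w + 2)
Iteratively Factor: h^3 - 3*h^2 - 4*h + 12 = (h - 2)*(h^2 - h - 6) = (h - 2)*(h + 2)*(h - 3)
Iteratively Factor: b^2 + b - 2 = (b - 1)*(b + 2)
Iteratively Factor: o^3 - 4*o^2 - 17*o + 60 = (o - 3)*(o^2 - o - 20) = (o - 3)*(o + 4)*(o - 5)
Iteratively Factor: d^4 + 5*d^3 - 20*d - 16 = (d - 2)*(d^3 + 7*d^2 + 14*d + 8) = (d - 2)*(d + 4)*(d^2 + 3*d + 2) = (d - 2)*(d + 1)*(d + 4)*(d + 2)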